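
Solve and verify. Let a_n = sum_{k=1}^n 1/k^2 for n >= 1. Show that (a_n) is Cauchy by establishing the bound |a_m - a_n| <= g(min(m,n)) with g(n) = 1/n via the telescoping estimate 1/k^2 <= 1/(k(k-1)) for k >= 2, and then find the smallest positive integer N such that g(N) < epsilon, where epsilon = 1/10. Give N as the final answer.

For m > n >= 1: |a_m - a_n| = sum_{k=n+1}^m 1/k^2.
Use 1/k^2 <= 1/(k(k-1)) = 1/(k-1) - 1/k for k >= 2:
sum_{k=n+1}^m 1/k^2 <= sum_{k=n+1}^m (1/(k-1) - 1/k) = 1/n - 1/m <= 1/n.
By symmetry the same bound holds with n,m swapped, so |a_m - a_n| <= 1/min(m,n) = g(min(m,n)). Since g(n) -> 0, (a_n) is Cauchy.
Now solve g(N) < 1/10: 1/N < 1/10 <=> N > 1/(1/10) = 10.
The smallest integer strictly greater than 10 is N = 11.
Check: g(11) = 1/11 < 1/10; g(10) = 1/10 >= 1/10. So N = 11.

11


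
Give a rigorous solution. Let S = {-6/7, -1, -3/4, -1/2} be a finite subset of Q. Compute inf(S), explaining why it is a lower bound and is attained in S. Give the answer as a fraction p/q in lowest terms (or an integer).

S is finite, so inf(S) = min(S).
Sorted increasing:
-1, -6/7, -3/4, -1/2
The extremum is -1.
For every x in S, x >= -1. And -1 is in S, so it is attained.
Therefore inf(S) = -1.

-1


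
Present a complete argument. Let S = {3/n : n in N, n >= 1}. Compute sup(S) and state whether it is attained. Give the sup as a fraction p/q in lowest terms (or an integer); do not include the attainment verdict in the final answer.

Analysis:
- Values: 3, 3/2, 1, 3/4, ... strictly decreasing.
- The maximum is 3 (n=1); sup = 3 (attained).
- The set is bounded below by 0; 3/n -> 0 so 0 is the greatest lower bound.
- 0 is not in the set, so inf = 0 is not attained.
Conclusion: sup(S) = 3, attained in S.

3


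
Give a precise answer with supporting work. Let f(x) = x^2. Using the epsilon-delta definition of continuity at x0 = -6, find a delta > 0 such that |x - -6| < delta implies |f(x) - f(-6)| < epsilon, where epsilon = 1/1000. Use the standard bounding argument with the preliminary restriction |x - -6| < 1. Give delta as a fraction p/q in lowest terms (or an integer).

Factor: |x^2 - (-6)^2| = |x - -6| * |x + -6|.
Impose |x - -6| < 1 first. Then |x + -6| = |(x - -6) + 2*(-6)| <= |x - -6| + 2*|-6| < 1 + 12 = 13.
So |x^2 - (-6)^2| < delta * 13.
We need delta * 13 <= 1/1000, i.e. delta <= 1/1000/13 = 1/13000.
Since 1/13000 < 1, this is tighter than 1; take delta = 1/13000.
So delta = 1/13000 works.

1/13000


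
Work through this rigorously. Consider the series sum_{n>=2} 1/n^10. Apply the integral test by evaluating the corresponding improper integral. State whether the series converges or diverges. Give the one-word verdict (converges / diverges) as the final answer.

Let f(x) = x^(-10). Then f is positive, continuous, and decreasing on [2, infinity), so the integral test applies.
Compute the improper integral int_{2}^infinity f(x) dx:
  antiderivative F(x) = -1/(9*x^9).
  As x -> infinity, F(x) -> 0 (since p = 10 > 1).
  So int = F(infinity) - F(2) = 0 - (-1/4608) = 1/4608.
  Finite, so by the integral test, the series converges.

converges


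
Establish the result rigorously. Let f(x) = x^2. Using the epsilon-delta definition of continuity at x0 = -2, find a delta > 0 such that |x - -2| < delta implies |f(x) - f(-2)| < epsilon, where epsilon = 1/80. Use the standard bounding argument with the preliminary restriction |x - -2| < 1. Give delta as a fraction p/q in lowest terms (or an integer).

Factor: |x^2 - (-2)^2| = |x - -2| * |x + -2|.
Impose |x - -2| < 1 first. Then |x + -2| = |(x - -2) + 2*(-2)| <= |x - -2| + 2*|-2| < 1 + 4 = 5.
So |x^2 - (-2)^2| < delta * 5.
We need delta * 5 <= 1/80, i.e. delta <= 1/80/5 = 1/400.
Since 1/400 < 1, this is tighter than 1; take delta = 1/400.
So delta = 1/400 works.

1/400


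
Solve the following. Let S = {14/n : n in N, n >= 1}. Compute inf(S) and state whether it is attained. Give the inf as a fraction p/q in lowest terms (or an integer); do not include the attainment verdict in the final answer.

Analysis:
- Values: 14, 7, 14/3, 7/2, ... strictly decreasing.
- The maximum is 14 (n=1); sup = 14 (attained).
- The set is bounded below by 0; 14/n -> 0 so 0 is the greatest lower bound.
- 0 is not in the set, so inf = 0 is not attained.
Conclusion: inf(S) = 0, not attained in S.

0


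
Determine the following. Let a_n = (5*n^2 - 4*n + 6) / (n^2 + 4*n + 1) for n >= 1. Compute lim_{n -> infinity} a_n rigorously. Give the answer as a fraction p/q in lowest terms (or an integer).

Divide numerator and denominator by n^2, the highest power:
numerator / n^2 = 5 - 4/n + 6/n^2
denominator / n^2 = 1 + 4/n + n^(-2)
As n -> infinity, all terms of the form c/n^k (k >= 1) tend to 0.
So numerator / n^2 -> 5 and denominator / n^2 -> 1.
Therefore lim a_n = 5.

5


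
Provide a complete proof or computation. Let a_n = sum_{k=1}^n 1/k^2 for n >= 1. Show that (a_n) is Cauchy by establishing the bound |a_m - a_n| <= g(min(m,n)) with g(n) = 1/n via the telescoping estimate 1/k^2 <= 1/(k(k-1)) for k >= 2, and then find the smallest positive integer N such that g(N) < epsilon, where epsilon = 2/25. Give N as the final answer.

For m > n >= 1: |a_m - a_n| = sum_{k=n+1}^m 1/k^2.
Use 1/k^2 <= 1/(k(k-1)) = 1/(k-1) - 1/k for k >= 2:
sum_{k=n+1}^m 1/k^2 <= sum_{k=n+1}^m (1/(k-1) - 1/k) = 1/n - 1/m <= 1/n.
By symmetry the same bound holds with n,m swapped, so |a_m - a_n| <= 1/min(m,n) = g(min(m,n)). Since g(n) -> 0, (a_n) is Cauchy.
Now solve g(N) < 2/25: 1/N < 2/25 <=> N > 1/(2/25) = 25/2.
The smallest integer strictly greater than 25/2 is N = 13.
Check: g(13) = 1/13 < 2/25; g(12) = 1/12 >= 2/25. So N = 13.

13


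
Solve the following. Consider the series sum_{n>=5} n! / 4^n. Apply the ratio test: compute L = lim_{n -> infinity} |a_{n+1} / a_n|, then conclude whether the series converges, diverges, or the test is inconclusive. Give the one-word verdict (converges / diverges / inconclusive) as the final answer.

Let a_n denote the general term. Form the ratio a_{n+1}/a_n and simplify:
a_{n+1}/a_n = n/4 + 1/4
Take the limit as n -> infinity: L = infinity.
Since L = infinity > 1 (or L = infinity), the ratio test implies the series diverges.

diverges


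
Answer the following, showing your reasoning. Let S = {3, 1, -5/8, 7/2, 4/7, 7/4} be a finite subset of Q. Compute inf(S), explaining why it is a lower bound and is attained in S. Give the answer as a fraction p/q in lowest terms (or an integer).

S is finite, so inf(S) = min(S).
Sorted increasing:
-5/8, 4/7, 1, 7/4, 3, 7/2
The extremum is -5/8.
For every x in S, x >= -5/8. And -5/8 is in S, so it is attained.
Therefore inf(S) = -5/8.

-5/8


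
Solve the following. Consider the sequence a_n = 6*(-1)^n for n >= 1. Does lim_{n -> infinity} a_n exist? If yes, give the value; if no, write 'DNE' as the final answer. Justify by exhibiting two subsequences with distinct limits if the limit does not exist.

Examine the behaviour of a_n along subsequences.
Even-n subsequence a_{2k} = 6 -> 6. Odd-n subsequence a_{2k+1} = -6 -> -6.
Since these two subsequential limits are 6 and -6, distinct, the full sequence cannot converge (a convergent sequence has all subsequences tending to the same limit). So lim a_n does not exist.

DNE


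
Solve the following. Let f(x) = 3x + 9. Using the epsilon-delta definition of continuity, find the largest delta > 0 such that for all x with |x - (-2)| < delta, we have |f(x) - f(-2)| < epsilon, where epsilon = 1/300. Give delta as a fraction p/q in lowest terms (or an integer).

We compute f(-2) = 3*(-2) + 9 = 3.
|f(x) - f(-2)| = |3x + 9 - (3)| = |3(x - (-2))| = 3|x - (-2)|.
We need 3|x - (-2)| < 1/300, i.e. |x - (-2)| < 1/300 / 3 = 1/900.
So any delta <= 1/900 works. Conversely, if delta > 1/900, then x = -2 + 1/900 satisfies |x - (-2)| = 1/900 < delta but |f(x) - f(-2)| = 3 * 1/900 = 1/300, which is not < 1/300; so no larger delta works.
Hence the largest such delta is 1/900.

1/900


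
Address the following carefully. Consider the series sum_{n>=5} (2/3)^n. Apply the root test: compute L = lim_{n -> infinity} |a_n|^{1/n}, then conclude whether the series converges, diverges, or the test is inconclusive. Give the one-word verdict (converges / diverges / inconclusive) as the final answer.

Let a_n denote the general term. Form |a_n|^(1/n) and simplify:
|a_n|^(1/n) = 2/3
Take the limit as n -> infinity: L = 2/3.
Since L = 2/3 < 1, the root test implies convergence.

converges


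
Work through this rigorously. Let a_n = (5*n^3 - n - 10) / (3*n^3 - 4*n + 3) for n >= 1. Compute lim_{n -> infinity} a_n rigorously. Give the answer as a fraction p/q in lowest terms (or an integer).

Divide numerator and denominator by n^3, the highest power:
numerator / n^3 = 5 - 1/n^2 - 10/n^3
denominator / n^3 = 3 - 4/n^2 + 3/n^3
As n -> infinity, all terms of the form c/n^k (k >= 1) tend to 0.
So numerator / n^3 -> 5 and denominator / n^3 -> 3.
Therefore lim a_n = 5/3.

5/3


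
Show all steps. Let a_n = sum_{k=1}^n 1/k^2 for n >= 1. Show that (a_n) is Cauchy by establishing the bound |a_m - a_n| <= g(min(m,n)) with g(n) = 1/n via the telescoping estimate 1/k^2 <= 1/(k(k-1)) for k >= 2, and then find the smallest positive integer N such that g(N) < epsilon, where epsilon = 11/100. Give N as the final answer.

For m > n >= 1: |a_m - a_n| = sum_{k=n+1}^m 1/k^2.
Use 1/k^2 <= 1/(k(k-1)) = 1/(k-1) - 1/k for k >= 2:
sum_{k=n+1}^m 1/k^2 <= sum_{k=n+1}^m (1/(k-1) - 1/k) = 1/n - 1/m <= 1/n.
By symmetry the same bound holds with n,m swapped, so |a_m - a_n| <= 1/min(m,n) = g(min(m,n)). Since g(n) -> 0, (a_n) is Cauchy.
Now solve g(N) < 11/100: 1/N < 11/100 <=> N > 1/(11/100) = 100/11.
The smallest integer strictly greater than 100/11 is N = 10.
Check: g(10) = 1/10 < 11/100; g(9) = 1/9 >= 11/100. So N = 10.

10


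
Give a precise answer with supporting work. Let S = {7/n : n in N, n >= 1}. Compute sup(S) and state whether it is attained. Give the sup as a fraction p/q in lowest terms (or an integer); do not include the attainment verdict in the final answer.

Analysis:
- Values: 7, 7/2, 7/3, 7/4, ... strictly decreasing.
- The maximum is 7 (n=1); sup = 7 (attained).
- The set is bounded below by 0; 7/n -> 0 so 0 is the greatest lower bound.
- 0 is not in the set, so inf = 0 is not attained.
Conclusion: sup(S) = 7, attained in S.

7


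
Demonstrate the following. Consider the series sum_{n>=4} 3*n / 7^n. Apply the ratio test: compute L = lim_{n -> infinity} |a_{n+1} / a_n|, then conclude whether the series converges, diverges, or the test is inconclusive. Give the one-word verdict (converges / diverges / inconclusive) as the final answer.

Let a_n denote the general term. Form the ratio a_{n+1}/a_n and simplify:
a_{n+1}/a_n = (n + 1)/(7*n)
Take the limit as n -> infinity: L = 1/7.
Since L = 1/7 < 1, the ratio test implies the series converges.

converges


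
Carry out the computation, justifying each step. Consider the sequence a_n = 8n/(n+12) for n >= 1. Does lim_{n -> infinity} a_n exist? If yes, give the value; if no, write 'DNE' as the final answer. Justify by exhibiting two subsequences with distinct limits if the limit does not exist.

Examine the behaviour of a_n along subsequences.
Even-n subsequence a_{2k} = 8(2k)/(2k+12) -> 8. Odd-n subsequence a_{2k+1} = 8(2k+1)/(2k+13) -> 8. Both tend to 8, which suggests the limit is 8; verify directly.
|a_n - 8| = |8n - 8(n+12)| / (n+12) = 96/(n+12) < 96/n for every n >= 1.
Given epsilon > 0, choose a positive integer N > 96/epsilon. Then for all n >= N, |a_n - 8| < 96/n <= 96/N < epsilon.
So by the definition of the limit, lim a_n exists and equals 8.

8


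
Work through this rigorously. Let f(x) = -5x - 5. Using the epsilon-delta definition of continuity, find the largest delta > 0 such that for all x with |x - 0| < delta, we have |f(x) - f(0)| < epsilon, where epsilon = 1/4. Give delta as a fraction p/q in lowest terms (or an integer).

We compute f(0) = -5*(0) - 5 = -5.
|f(x) - f(0)| = |-5x - 5 - (-5)| = |-5(x - 0)| = 5|x - 0|.
We need 5|x - 0| < 1/4, i.e. |x - 0| < 1/4 / 5 = 1/20.
So any delta <= 1/20 works. Conversely, if delta > 1/20, then x = 0 + 1/20 satisfies |x - 0| = 1/20 < delta but |f(x) - f(0)| = 5 * 1/20 = 1/4, which is not < 1/4; so no larger delta works.
Hence the largest such delta is 1/20.

1/20


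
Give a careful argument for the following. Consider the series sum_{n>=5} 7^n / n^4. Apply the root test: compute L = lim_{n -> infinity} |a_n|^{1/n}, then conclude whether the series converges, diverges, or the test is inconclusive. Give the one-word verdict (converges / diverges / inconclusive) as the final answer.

Let a_n denote the general term. Form |a_n|^(1/n) and simplify:
|a_n|^(1/n) = 7/n^(4/n)
Take the limit as n -> infinity: L = 7.
Since L = 7 > 1, the root test implies divergence.

diverges


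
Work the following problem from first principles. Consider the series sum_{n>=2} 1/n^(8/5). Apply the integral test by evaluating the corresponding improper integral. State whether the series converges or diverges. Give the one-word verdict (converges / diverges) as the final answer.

Let f(x) = x^(-8/5). Then f is positive, continuous, and decreasing on [2, infinity), so the integral test applies.
Compute the improper integral int_{2}^infinity f(x) dx:
  antiderivative F(x) = -5/(3*x^(3/5)).
  As x -> infinity, F(x) -> 0 (since p = 8/5 > 1).
  So int = F(infinity) - F(2) = 0 - (-5*2^(2/5)/6) = 5*2^(2/5)/6.
  Finite, so by the integral test, the series converges.

converges


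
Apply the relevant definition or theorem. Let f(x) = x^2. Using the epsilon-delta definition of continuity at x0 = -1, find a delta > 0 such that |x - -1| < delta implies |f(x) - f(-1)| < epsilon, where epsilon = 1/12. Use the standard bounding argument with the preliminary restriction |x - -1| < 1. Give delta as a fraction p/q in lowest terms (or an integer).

Factor: |x^2 - (-1)^2| = |x - -1| * |x + -1|.
Impose |x - -1| < 1 first. Then |x + -1| = |(x - -1) + 2*(-1)| <= |x - -1| + 2*|-1| < 1 + 2 = 3.
So |x^2 - (-1)^2| < delta * 3.
We need delta * 3 <= 1/12, i.e. delta <= 1/12/3 = 1/36.
Since 1/36 < 1, this is tighter than 1; take delta = 1/36.
So delta = 1/36 works.

1/36


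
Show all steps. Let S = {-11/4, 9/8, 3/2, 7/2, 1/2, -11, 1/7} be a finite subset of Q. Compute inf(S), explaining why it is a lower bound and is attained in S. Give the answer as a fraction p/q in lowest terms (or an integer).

S is finite, so inf(S) = min(S).
Sorted increasing:
-11, -11/4, 1/7, 1/2, 9/8, 3/2, 7/2
The extremum is -11.
For every x in S, x >= -11. And -11 is in S, so it is attained.
Therefore inf(S) = -11.

-11


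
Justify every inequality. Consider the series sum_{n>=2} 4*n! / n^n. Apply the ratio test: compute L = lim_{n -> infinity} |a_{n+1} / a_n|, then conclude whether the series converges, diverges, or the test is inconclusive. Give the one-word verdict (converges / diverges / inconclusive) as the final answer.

Let a_n denote the general term. Form the ratio a_{n+1}/a_n and simplify:
a_{n+1}/a_n = (n/(n + 1))^n
Take the limit as n -> infinity: L = exp(-1).
Since L = exp(-1) < 1, the ratio test implies the series converges.

converges


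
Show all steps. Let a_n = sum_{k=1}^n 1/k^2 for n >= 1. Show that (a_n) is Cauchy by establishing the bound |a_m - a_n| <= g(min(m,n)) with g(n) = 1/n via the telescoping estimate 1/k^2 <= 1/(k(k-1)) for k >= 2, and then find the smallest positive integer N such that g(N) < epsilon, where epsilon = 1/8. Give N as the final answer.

For m > n >= 1: |a_m - a_n| = sum_{k=n+1}^m 1/k^2.
Use 1/k^2 <= 1/(k(k-1)) = 1/(k-1) - 1/k for k >= 2:
sum_{k=n+1}^m 1/k^2 <= sum_{k=n+1}^m (1/(k-1) - 1/k) = 1/n - 1/m <= 1/n.
By symmetry the same bound holds with n,m swapped, so |a_m - a_n| <= 1/min(m,n) = g(min(m,n)). Since g(n) -> 0, (a_n) is Cauchy.
Now solve g(N) < 1/8: 1/N < 1/8 <=> N > 1/(1/8) = 8.
The smallest integer strictly greater than 8 is N = 9.
Check: g(9) = 1/9 < 1/8; g(8) = 1/8 >= 1/8. So N = 9.

9


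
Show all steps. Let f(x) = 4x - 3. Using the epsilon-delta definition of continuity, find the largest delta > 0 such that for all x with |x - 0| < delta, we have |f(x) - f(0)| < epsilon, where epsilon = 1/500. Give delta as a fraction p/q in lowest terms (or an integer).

We compute f(0) = 4*(0) - 3 = -3.
|f(x) - f(0)| = |4x - 3 - (-3)| = |4(x - 0)| = 4|x - 0|.
We need 4|x - 0| < 1/500, i.e. |x - 0| < 1/500 / 4 = 1/2000.
So any delta <= 1/2000 works. Conversely, if delta > 1/2000, then x = 0 + 1/2000 satisfies |x - 0| = 1/2000 < delta but |f(x) - f(0)| = 4 * 1/2000 = 1/500, which is not < 1/500; so no larger delta works.
Hence the largest such delta is 1/2000.

1/2000


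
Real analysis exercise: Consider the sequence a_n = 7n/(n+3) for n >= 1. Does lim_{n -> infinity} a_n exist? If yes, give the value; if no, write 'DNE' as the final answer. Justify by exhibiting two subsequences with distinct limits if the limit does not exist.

Examine the behaviour of a_n along subsequences.
Even-n subsequence a_{2k} = 7(2k)/(2k+3) -> 7. Odd-n subsequence a_{2k+1} = 7(2k+1)/(2k+4) -> 7. Both tend to 7, which suggests the limit is 7; verify directly.
|a_n - 7| = |7n - 7(n+3)| / (n+3) = 21/(n+3) < 21/n for every n >= 1.
Given epsilon > 0, choose a positive integer N > 21/epsilon. Then for all n >= N, |a_n - 7| < 21/n <= 21/N < epsilon.
So by the definition of the limit, lim a_n exists and equals 7.

7


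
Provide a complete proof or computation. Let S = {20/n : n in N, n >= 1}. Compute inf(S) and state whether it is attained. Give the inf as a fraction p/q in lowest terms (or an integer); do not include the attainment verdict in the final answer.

Analysis:
- Values: 20, 10, 20/3, 5, ... strictly decreasing.
- The maximum is 20 (n=1); sup = 20 (attained).
- The set is bounded below by 0; 20/n -> 0 so 0 is the greatest lower bound.
- 0 is not in the set, so inf = 0 is not attained.
Conclusion: inf(S) = 0, not attained in S.

0


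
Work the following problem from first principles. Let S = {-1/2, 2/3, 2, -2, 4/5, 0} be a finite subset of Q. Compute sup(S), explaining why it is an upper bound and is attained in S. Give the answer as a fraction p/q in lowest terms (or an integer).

S is finite, so sup(S) = max(S).
Sorted decreasing:
2, 4/5, 2/3, 0, -1/2, -2
The extremum is 2.
For every x in S, x <= 2. And 2 is in S, so it is attained.
Therefore sup(S) = 2.

2


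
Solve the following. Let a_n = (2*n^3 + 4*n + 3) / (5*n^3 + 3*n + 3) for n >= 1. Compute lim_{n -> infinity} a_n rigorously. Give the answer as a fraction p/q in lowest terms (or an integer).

Divide numerator and denominator by n^3, the highest power:
numerator / n^3 = 2 + 4/n^2 + 3/n^3
denominator / n^3 = 5 + 3/n^2 + 3/n^3
As n -> infinity, all terms of the form c/n^k (k >= 1) tend to 0.
So numerator / n^3 -> 2 and denominator / n^3 -> 5.
Therefore lim a_n = 2/5.

2/5


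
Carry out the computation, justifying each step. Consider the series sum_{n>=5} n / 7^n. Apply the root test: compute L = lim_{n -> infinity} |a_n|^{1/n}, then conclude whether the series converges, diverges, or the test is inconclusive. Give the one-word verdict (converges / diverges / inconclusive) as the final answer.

Let a_n denote the general term. Form |a_n|^(1/n) and simplify:
|a_n|^(1/n) = n^(1/n)/7
Take the limit as n -> infinity: L = 1/7.
Since L = 1/7 < 1, the root test implies convergence.

converges


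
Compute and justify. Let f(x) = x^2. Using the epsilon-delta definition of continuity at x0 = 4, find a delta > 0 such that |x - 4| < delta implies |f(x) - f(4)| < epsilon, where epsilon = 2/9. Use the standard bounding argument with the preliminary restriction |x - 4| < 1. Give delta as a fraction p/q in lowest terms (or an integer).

Factor: |x^2 - (4)^2| = |x - 4| * |x + 4|.
Impose |x - 4| < 1 first. Then |x + 4| = |(x - 4) + 2*(4)| <= |x - 4| + 2*|4| < 1 + 8 = 9.
So |x^2 - (4)^2| < delta * 9.
We need delta * 9 <= 2/9, i.e. delta <= 2/9/9 = 2/81.
Since 2/81 < 1, this is tighter than 1; take delta = 2/81.
So delta = 2/81 works.

2/81


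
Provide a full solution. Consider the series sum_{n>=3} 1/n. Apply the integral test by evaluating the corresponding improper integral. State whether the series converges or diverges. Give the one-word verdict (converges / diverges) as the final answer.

Let f(x) = 1/x. Then f is positive, continuous, and decreasing on [3, infinity), so the integral test applies.
Compute the improper integral int_{3}^infinity f(x) dx:
  antiderivative F(x) = log(x).
  As x -> infinity, log(x) -> infinity.
  So int = infinity - log(3) = infinity. By the integral test, the series diverges.

diverges


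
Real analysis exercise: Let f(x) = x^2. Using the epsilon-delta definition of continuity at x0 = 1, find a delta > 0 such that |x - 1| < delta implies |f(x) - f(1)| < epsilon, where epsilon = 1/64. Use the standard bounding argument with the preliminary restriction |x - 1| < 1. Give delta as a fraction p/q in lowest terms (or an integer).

Factor: |x^2 - (1)^2| = |x - 1| * |x + 1|.
Impose |x - 1| < 1 first. Then |x + 1| = |(x - 1) + 2*(1)| <= |x - 1| + 2*|1| < 1 + 2 = 3.
So |x^2 - (1)^2| < delta * 3.
We need delta * 3 <= 1/64, i.e. delta <= 1/64/3 = 1/192.
Since 1/192 < 1, this is tighter than 1; take delta = 1/192.
So delta = 1/192 works.

1/192


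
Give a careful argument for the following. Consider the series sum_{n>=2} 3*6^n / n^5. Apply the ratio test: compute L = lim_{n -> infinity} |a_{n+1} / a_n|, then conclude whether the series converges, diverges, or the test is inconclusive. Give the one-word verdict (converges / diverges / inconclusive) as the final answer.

Let a_n denote the general term. Form the ratio a_{n+1}/a_n and simplify:
a_{n+1}/a_n = 6*n^5/(n + 1)^5
Take the limit as n -> infinity: L = 6.
Since L = 6 > 1 (or L = infinity), the ratio test implies the series diverges.

diverges


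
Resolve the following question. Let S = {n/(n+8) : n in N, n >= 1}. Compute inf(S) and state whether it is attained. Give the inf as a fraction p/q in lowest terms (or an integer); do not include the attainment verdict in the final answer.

Analysis:
- Values: 1/9, 1/5, 3/11, 1/3, ... strictly increasing.
- Minimum is 1/9 (n=1); inf = 1/9 (attained).
- n/(n+8) = 1 - 8/(n+8) -> 1 from below as n -> infinity, and never equals 1.
- So sup = 1 (not attained).
Conclusion: inf(S) = 1/9, attained in S.

1/9


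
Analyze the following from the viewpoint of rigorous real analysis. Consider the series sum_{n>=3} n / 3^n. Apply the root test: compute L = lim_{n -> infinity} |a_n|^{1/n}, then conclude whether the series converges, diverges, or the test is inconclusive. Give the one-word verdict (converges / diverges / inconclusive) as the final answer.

Let a_n denote the general term. Form |a_n|^(1/n) and simplify:
|a_n|^(1/n) = n^(1/n)/3
Take the limit as n -> infinity: L = 1/3.
Since L = 1/3 < 1, the root test implies convergence.

converges


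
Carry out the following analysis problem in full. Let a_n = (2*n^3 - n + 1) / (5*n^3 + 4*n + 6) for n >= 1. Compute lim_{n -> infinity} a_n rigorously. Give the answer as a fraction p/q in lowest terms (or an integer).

Divide numerator and denominator by n^3, the highest power:
numerator / n^3 = 2 - 1/n^2 + n^(-3)
denominator / n^3 = 5 + 4/n^2 + 6/n^3
As n -> infinity, all terms of the form c/n^k (k >= 1) tend to 0.
So numerator / n^3 -> 2 and denominator / n^3 -> 5.
Therefore lim a_n = 2/5.

2/5


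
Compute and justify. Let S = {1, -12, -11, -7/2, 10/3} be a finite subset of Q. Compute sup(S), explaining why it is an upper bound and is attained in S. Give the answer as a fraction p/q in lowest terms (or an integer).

S is finite, so sup(S) = max(S).
Sorted decreasing:
10/3, 1, -7/2, -11, -12
The extremum is 10/3.
For every x in S, x <= 10/3. And 10/3 is in S, so it is attained.
Therefore sup(S) = 10/3.

10/3


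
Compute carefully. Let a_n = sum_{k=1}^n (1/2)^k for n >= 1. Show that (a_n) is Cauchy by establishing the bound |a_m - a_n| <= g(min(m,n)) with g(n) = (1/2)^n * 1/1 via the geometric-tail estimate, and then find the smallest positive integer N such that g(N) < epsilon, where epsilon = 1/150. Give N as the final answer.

For m > n >= 1: |a_m - a_n| = sum_{k=n+1}^m (1/2)^k < sum_{k=n+1}^infinity (1/2)^k = (1/2)^(n+1) / (1 - 1/2) = (1/2)^n * (1/2) * (2/1) = (1/2)^n * 1/1.
So g(n) = (1/2)^n / 1. Since g(n) -> 0, (a_n) is Cauchy.
Now solve g(N) < 1/150: (1/2)^N / 1 < 1/150 <=> 2^N > 1 / (1 * 1/150) = 150.
Check powers of 2: 2^7 = 128 <= 150, 2^8 = 256 > 150.
So the smallest such N is 8. Check: g(8) = 1/(1 * 256) = 1/256 < 1/150.

8


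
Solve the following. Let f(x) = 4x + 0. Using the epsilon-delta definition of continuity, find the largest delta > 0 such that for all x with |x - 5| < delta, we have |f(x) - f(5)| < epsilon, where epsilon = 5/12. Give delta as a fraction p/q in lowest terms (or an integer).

We compute f(5) = 4*(5) + 0 = 20.
|f(x) - f(5)| = |4x + 0 - (20)| = |4(x - 5)| = 4|x - 5|.
We need 4|x - 5| < 5/12, i.e. |x - 5| < 5/12 / 4 = 5/48.
So any delta <= 5/48 works. Conversely, if delta > 5/48, then x = 5 + 5/48 satisfies |x - 5| = 5/48 < delta but |f(x) - f(5)| = 4 * 5/48 = 5/12, which is not < 5/12; so no larger delta works.
Hence the largest such delta is 5/48.

5/48


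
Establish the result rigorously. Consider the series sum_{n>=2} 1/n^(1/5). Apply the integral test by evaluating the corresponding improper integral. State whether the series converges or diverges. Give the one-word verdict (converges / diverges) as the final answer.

Let f(x) = x^(-1/5). Then f is positive, continuous, and decreasing on [2, infinity), so the integral test applies.
Compute the improper integral int_{2}^infinity f(x) dx:
  antiderivative F(x) = 5*x^(4/5)/4.
  As x -> infinity, F(x) -> infinity (since p = 1/5 < 1).
  So the integral diverges. By the integral test, the series diverges.

diverges


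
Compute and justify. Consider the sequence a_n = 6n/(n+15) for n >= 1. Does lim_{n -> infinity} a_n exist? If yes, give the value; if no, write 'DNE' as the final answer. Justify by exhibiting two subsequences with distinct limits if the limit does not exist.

Examine the behaviour of a_n along subsequences.
Even-n subsequence a_{2k} = 6(2k)/(2k+15) -> 6. Odd-n subsequence a_{2k+1} = 6(2k+1)/(2k+16) -> 6. Both tend to 6, which suggests the limit is 6; verify directly.
|a_n - 6| = |6n - 6(n+15)| / (n+15) = 90/(n+15) < 90/n for every n >= 1.
Given epsilon > 0, choose a positive integer N > 90/epsilon. Then for all n >= N, |a_n - 6| < 90/n <= 90/N < epsilon.
So by the definition of the limit, lim a_n exists and equals 6.

6


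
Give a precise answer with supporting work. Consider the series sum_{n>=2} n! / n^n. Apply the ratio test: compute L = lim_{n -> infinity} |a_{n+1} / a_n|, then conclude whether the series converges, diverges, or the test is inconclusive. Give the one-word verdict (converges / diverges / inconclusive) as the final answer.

Let a_n denote the general term. Form the ratio a_{n+1}/a_n and simplify:
a_{n+1}/a_n = (n/(n + 1))^n
Take the limit as n -> infinity: L = exp(-1).
Since L = exp(-1) < 1, the ratio test implies the series converges.

converges


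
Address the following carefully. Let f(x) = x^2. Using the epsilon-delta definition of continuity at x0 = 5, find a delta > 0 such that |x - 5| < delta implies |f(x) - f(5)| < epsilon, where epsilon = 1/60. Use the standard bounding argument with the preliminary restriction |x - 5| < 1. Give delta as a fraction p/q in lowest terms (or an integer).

Factor: |x^2 - (5)^2| = |x - 5| * |x + 5|.
Impose |x - 5| < 1 first. Then |x + 5| = |(x - 5) + 2*(5)| <= |x - 5| + 2*|5| < 1 + 10 = 11.
So |x^2 - (5)^2| < delta * 11.
We need delta * 11 <= 1/60, i.e. delta <= 1/60/11 = 1/660.
Since 1/660 < 1, this is tighter than 1; take delta = 1/660.
So delta = 1/660 works.

1/660


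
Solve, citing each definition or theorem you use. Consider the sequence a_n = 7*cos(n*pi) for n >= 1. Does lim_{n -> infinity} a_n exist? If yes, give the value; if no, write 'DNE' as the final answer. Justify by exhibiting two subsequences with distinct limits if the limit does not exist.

Examine the behaviour of a_n along subsequences.
cos(n*pi) = (-1)^n, so a_n = 7*(-1)^n. a_{2k} = 7 -> 7. a_{2k+1} = -7 -> -7.
Since these two subsequential limits are 7 and -7, distinct, the full sequence cannot converge (a convergent sequence has all subsequences tending to the same limit). So lim a_n does not exist.

DNE


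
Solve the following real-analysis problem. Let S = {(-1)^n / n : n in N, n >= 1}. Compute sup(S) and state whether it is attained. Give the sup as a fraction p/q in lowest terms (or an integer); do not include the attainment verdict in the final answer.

Analysis:
- Values: -1, 1/2, -1/3, 1/4, -1/5, ...
- Positive terms (even n): 1/(2+0), 1/(4+0), ... decreasing -> max = 1/2 (n=2).
- Negative terms (odd n): -1/(1+0), -1/(3+0), ... increasing -> min = -1 (n=1).
- So sup = 1/2 (attained at n=2); inf = -1 (attained at n=1).
Conclusion: sup(S) = 1/2, attained in S.

1/2


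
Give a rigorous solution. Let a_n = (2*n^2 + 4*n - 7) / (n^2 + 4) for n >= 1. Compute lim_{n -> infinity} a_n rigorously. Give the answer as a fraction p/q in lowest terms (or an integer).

Divide numerator and denominator by n^2, the highest power:
numerator / n^2 = 2 + 4/n - 7/n^2
denominator / n^2 = 1 + 4/n^2
As n -> infinity, all terms of the form c/n^k (k >= 1) tend to 0.
So numerator / n^2 -> 2 and denominator / n^2 -> 1.
Therefore lim a_n = 2.

2


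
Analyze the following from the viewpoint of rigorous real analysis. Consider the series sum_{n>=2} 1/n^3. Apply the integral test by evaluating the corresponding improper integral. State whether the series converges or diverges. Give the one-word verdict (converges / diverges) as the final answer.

Let f(x) = x^(-3). Then f is positive, continuous, and decreasing on [2, infinity), so the integral test applies.
Compute the improper integral int_{2}^infinity f(x) dx:
  antiderivative F(x) = -1/(2*x^2).
  As x -> infinity, F(x) -> 0 (since p = 3 > 1).
  So int = F(infinity) - F(2) = 0 - (-1/8) = 1/8.
  Finite, so by the integral test, the series converges.

converges


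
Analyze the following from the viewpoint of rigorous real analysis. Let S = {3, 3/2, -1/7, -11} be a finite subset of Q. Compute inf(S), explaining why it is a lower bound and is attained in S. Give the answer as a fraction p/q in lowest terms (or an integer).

S is finite, so inf(S) = min(S).
Sorted increasing:
-11, -1/7, 3/2, 3
The extremum is -11.
For every x in S, x >= -11. And -11 is in S, so it is attained.
Therefore inf(S) = -11.

-11


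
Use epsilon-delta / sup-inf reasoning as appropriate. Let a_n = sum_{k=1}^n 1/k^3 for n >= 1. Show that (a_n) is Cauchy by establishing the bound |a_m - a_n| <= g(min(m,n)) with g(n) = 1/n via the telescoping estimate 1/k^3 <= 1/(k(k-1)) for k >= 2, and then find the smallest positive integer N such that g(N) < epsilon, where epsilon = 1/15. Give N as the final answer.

For m > n >= 1: |a_m - a_n| = sum_{k=n+1}^m 1/k^3.
Use 1/k^3 <= 1/(k(k-1)) = 1/(k-1) - 1/k for k >= 2 (which holds since k^3 >= k^2 >= k(k-1) for k >= 2):
sum_{k=n+1}^m 1/k^3 <= sum_{k=n+1}^m (1/(k-1) - 1/k) = 1/n - 1/m <= 1/n.
By symmetry the same bound holds with n,m swapped, so |a_m - a_n| <= 1/min(m,n) = g(min(m,n)). Since g(n) -> 0, (a_n) is Cauchy.
Now solve g(N) < 1/15: 1/N < 1/15 <=> N > 1/(1/15) = 15.
The smallest integer strictly greater than 15 is N = 16.
Check: g(16) = 1/16 < 1/15; g(15) = 1/15 >= 1/15. So N = 16.

16


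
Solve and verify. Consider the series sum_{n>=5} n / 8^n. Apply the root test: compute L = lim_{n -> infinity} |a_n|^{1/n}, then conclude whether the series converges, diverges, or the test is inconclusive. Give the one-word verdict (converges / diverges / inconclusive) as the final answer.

Let a_n denote the general term. Form |a_n|^(1/n) and simplify:
|a_n|^(1/n) = n^(1/n)/8
Take the limit as n -> infinity: L = 1/8.
Since L = 1/8 < 1, the root test implies convergence.

converges


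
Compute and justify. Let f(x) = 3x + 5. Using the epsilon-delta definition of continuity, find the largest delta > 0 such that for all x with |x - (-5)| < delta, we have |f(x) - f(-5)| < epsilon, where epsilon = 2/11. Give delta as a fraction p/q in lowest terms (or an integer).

We compute f(-5) = 3*(-5) + 5 = -10.
|f(x) - f(-5)| = |3x + 5 - (-10)| = |3(x - (-5))| = 3|x - (-5)|.
We need 3|x - (-5)| < 2/11, i.e. |x - (-5)| < 2/11 / 3 = 2/33.
So any delta <= 2/33 works. Conversely, if delta > 2/33, then x = -5 + 2/33 satisfies |x - (-5)| = 2/33 < delta but |f(x) - f(-5)| = 3 * 2/33 = 2/11, which is not < 2/11; so no larger delta works.
Hence the largest such delta is 2/33.

2/33


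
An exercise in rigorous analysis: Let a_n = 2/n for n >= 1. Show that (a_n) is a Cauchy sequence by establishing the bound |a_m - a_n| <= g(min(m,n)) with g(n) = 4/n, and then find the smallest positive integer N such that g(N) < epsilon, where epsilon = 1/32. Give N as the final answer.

For any m, n >= 1, by the triangle inequality:
|a_m - a_n| = |2/m - 2/n| <= 2*1/m + 2*1/n <= 4/min(m,n).
So g(n) = 4/n bounds the Cauchy difference. Since g(n) -> 0, (a_n) is Cauchy.
Now solve g(N) < 1/32: 4/N < 1/32 <=> N > 4 / (1/32) = 128.
The smallest integer strictly greater than 128 is N = 129.
Check: g(129) = 4/129 = 4/129 < 1/32; g(128) = 1/32 >= 1/32. So N = 129.

129


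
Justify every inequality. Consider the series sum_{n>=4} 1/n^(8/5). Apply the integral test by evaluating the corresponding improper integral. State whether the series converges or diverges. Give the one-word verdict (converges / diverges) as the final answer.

Let f(x) = x^(-8/5). Then f is positive, continuous, and decreasing on [4, infinity), so the integral test applies.
Compute the improper integral int_{4}^infinity f(x) dx:
  antiderivative F(x) = -5/(3*x^(3/5)).
  As x -> infinity, F(x) -> 0 (since p = 8/5 > 1).
  So int = F(infinity) - F(4) = 0 - (-5*2^(4/5)/12) = 5*2^(4/5)/12.
  Finite, so by the integral test, the series converges.

converges


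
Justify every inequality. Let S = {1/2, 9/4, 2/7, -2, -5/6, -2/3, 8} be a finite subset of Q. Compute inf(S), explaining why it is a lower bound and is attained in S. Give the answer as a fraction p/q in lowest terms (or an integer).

S is finite, so inf(S) = min(S).
Sorted increasing:
-2, -5/6, -2/3, 2/7, 1/2, 9/4, 8
The extremum is -2.
For every x in S, x >= -2. And -2 is in S, so it is attained.
Therefore inf(S) = -2.

-2


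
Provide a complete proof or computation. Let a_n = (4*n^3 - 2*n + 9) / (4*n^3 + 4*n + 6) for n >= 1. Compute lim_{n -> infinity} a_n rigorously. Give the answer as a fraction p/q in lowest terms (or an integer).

Divide numerator and denominator by n^3, the highest power:
numerator / n^3 = 4 - 2/n^2 + 9/n^3
denominator / n^3 = 4 + 4/n^2 + 6/n^3
As n -> infinity, all terms of the form c/n^k (k >= 1) tend to 0.
So numerator / n^3 -> 4 and denominator / n^3 -> 4.
Therefore lim a_n = 1.

1


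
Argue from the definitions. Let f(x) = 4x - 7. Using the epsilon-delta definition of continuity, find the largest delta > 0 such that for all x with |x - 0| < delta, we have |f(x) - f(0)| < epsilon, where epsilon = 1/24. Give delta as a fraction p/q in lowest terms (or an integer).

We compute f(0) = 4*(0) - 7 = -7.
|f(x) - f(0)| = |4x - 7 - (-7)| = |4(x - 0)| = 4|x - 0|.
We need 4|x - 0| < 1/24, i.e. |x - 0| < 1/24 / 4 = 1/96.
So any delta <= 1/96 works. Conversely, if delta > 1/96, then x = 0 + 1/96 satisfies |x - 0| = 1/96 < delta but |f(x) - f(0)| = 4 * 1/96 = 1/24, which is not < 1/24; so no larger delta works.
Hence the largest such delta is 1/96.

1/96


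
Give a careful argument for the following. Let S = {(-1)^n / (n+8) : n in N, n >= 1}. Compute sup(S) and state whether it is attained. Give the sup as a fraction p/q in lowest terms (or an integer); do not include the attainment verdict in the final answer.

Analysis:
- Values: -1/9, 1/10, -1/11, 1/12, -1/13, ...
- Positive terms (even n): 1/(2+8), 1/(4+8), ... decreasing -> max = 1/10 (n=2).
- Negative terms (odd n): -1/(1+8), -1/(3+8), ... increasing -> min = -1/9 (n=1).
- So sup = 1/10 (attained at n=2); inf = -1/9 (attained at n=1).
Conclusion: sup(S) = 1/10, attained in S.

1/10


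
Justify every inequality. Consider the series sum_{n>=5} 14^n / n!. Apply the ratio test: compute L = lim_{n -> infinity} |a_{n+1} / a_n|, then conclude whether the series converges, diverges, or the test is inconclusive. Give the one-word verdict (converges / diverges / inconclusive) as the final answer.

Let a_n denote the general term. Form the ratio a_{n+1}/a_n and simplify:
a_{n+1}/a_n = 14/(n + 1)
Take the limit as n -> infinity: L = 0.
Since L = 0 < 1, the ratio test implies the series converges.

converges


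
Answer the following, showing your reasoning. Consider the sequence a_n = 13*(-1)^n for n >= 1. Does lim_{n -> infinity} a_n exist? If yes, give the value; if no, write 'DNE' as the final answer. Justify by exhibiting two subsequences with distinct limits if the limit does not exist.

Examine the behaviour of a_n along subsequences.
Even-n subsequence a_{2k} = 13 -> 13. Odd-n subsequence a_{2k+1} = -13 -> -13.
Since these two subsequential limits are 13 and -13, distinct, the full sequence cannot converge (a convergent sequence has all subsequences tending to the same limit). So lim a_n does not exist.

DNE


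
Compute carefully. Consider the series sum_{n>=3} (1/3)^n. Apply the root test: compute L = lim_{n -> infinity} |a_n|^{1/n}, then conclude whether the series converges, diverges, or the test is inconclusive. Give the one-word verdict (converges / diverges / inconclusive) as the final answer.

Let a_n denote the general term. Form |a_n|^(1/n) and simplify:
|a_n|^(1/n) = 1/3
Take the limit as n -> infinity: L = 1/3.
Since L = 1/3 < 1, the root test implies convergence.

converges


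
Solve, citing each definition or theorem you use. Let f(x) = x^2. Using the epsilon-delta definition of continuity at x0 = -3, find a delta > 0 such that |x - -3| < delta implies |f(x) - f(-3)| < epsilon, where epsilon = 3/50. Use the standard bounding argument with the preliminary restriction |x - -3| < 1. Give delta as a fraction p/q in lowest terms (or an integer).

Factor: |x^2 - (-3)^2| = |x - -3| * |x + -3|.
Impose |x - -3| < 1 first. Then |x + -3| = |(x - -3) + 2*(-3)| <= |x - -3| + 2*|-3| < 1 + 6 = 7.
So |x^2 - (-3)^2| < delta * 7.
We need delta * 7 <= 3/50, i.e. delta <= 3/50/7 = 3/350.
Since 3/350 < 1, this is tighter than 1; take delta = 3/350.
So delta = 3/350 works.

3/350


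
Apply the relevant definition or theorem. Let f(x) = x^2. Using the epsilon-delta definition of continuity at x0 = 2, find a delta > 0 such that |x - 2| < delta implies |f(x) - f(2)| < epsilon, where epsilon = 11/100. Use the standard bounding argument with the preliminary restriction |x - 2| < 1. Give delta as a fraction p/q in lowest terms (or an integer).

Factor: |x^2 - (2)^2| = |x - 2| * |x + 2|.
Impose |x - 2| < 1 first. Then |x + 2| = |(x - 2) + 2*(2)| <= |x - 2| + 2*|2| < 1 + 4 = 5.
So |x^2 - (2)^2| < delta * 5.
We need delta * 5 <= 11/100, i.e. delta <= 11/100/5 = 11/500.
Since 11/500 < 1, this is tighter than 1; take delta = 11/500.
So delta = 11/500 works.

11/500


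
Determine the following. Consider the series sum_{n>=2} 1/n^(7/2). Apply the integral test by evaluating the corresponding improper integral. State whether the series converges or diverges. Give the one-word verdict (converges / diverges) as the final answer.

Let f(x) = x^(-7/2). Then f is positive, continuous, and decreasing on [2, infinity), so the integral test applies.
Compute the improper integral int_{2}^infinity f(x) dx:
  antiderivative F(x) = -2/(5*x^(5/2)).
  As x -> infinity, F(x) -> 0 (since p = 7/2 > 1).
  So int = F(infinity) - F(2) = 0 - (-sqrt(2)/20) = sqrt(2)/20.
  Finite, so by the integral test, the series converges.

converges


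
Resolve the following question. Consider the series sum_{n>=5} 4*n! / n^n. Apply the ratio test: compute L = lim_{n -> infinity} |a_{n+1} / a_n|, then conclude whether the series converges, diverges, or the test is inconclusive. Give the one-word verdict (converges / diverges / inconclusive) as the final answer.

Let a_n denote the general term. Form the ratio a_{n+1}/a_n and simplify:
a_{n+1}/a_n = (n/(n + 1))^n
Take the limit as n -> infinity: L = exp(-1).
Since L = exp(-1) < 1, the ratio test implies the series converges.

converges
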